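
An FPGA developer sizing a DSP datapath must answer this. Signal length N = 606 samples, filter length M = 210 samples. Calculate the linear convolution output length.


Linear convolution output length:
L = N + M - 1
  = 606 + 210 - 1
  = 815 samples

815


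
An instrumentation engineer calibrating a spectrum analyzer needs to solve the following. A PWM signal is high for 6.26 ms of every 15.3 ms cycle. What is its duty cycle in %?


Duty cycle as a percentage:
DC = (t_on / T) * 100
   = (6.26 / 15.3) * 100
   = 0.40915 * 100
   = 40.92 %

40.92 %


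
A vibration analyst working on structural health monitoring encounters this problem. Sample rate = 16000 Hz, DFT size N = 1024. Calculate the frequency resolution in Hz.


DFT frequency resolution:
df = fs / N
   = 16000 / 1024
   = 15.625 Hz

15.625 Hz


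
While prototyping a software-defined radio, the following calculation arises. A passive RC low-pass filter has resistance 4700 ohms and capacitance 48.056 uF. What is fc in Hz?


Cutoff frequency of a first-order RC filter:
fc = 1 / (2 * pi * R * C)
C = 48.056 uF = 4.8056e-05 F
fc = 1 / (2 * pi * 4700 * 4.8056e-05)
   = 1 / 1.4191403396726
   = 0.704652 Hz

0.704652 Hz


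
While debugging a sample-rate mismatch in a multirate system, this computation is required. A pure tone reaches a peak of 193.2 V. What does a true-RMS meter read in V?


RMS voltage for a sinusoidal waveform:
V_rms = V_peak / sqrt(2)
      = 193.2 / 1.414214
      = 136.613 V

136.613 V


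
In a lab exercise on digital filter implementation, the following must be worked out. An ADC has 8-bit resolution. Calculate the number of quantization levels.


Number of quantization levels = 2^N
= 2^8
= 256

256


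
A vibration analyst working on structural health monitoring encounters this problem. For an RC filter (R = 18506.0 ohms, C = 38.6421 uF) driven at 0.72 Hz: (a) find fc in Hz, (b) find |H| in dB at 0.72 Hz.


Step 1 — cutoff frequency:
fc = 1 / (2*pi*R*C)
C = 38.6421 uF = 3.86421e-05 F
fc = 1 / (2*pi*18506.0*3.86421e-05)
   = 0.22256 Hz

Step 2 — magnitude at f = 0.72 Hz:
|H(f)| = 1 / sqrt(1 + (f/fc)^2)
f/fc = 0.72 / 0.22256 = 3.235083
|H| = 1 / sqrt(1 + 10.465762) = 0.2953239
|H|_dB = 20*log10(0.2953239) = -10.59 dB

fc = 0.22256 Hz; |H(0.72 Hz)| = -10.59 dB


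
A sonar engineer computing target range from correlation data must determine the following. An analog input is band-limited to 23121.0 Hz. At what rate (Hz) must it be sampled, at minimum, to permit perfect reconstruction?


The Nyquist rate is twice the maximum frequency component.
fs_min = 2 * fmax
      = 2 * 23121.0
      = 46242.0 Hz

46242.0


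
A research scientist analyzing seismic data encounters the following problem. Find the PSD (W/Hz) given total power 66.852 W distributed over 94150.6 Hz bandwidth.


Power spectral density:
PSD = P / BW
    = 66.852 / 94150.6
    = 0.00071005 W/Hz

0.00071005 W/Hz


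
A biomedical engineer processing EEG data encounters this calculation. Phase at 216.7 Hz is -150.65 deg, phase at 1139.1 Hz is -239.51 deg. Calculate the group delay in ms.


Group delay from phase difference:
tau = -d(phi)/d(omega)
d(phi) = -88.86 deg = -1.5509 rad
d(omega) = 2*pi*(1139.1 - 216.7) = 5795.6101 rad/s
tau = -(-1.5509) / 5795.6101
    = 0.2676 ms

0.2676 ms


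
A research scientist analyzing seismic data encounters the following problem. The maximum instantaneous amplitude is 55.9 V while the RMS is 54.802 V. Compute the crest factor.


Crest factor is the ratio of peak to RMS:
CF = V_peak / V_rms
   = 55.9 / 54.802
   = 1.02

1.02


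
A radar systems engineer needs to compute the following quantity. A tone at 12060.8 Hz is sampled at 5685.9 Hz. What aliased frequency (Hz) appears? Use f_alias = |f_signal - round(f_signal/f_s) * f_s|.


Compute the nearest integer multiple of fs to the signal:
n = round(12060.8 / 5685.9) = 2
f_alias = |12060.8 - 2 * 5685.9|
        = |12060.8 - 11371.8|
        = 689.0 Hz

689.0


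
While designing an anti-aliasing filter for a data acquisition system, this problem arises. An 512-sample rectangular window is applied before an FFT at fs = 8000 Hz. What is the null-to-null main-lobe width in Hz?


Main lobe width for a rectangular window:
Width = 2 * fs / N
      = 2 * 8000 / 512
      = 16000 / 512
      = 31.25 Hz

31.25 Hz


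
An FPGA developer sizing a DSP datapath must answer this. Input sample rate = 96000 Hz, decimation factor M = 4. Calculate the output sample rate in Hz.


Decimation reduces the sample rate:
fs_out = fs_in / M
       = 96000 / 4
       = 24000.0 Hz

24000.0 Hz


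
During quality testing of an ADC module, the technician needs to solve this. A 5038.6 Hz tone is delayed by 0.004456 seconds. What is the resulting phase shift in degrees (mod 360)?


Phase shift from frequency and time delay:
phi = 360 * f * t_delay
    = 360 * 5038.6 * 0.004456
    = 8082.72 degrees
    mod 360 = 162.72 degrees

162.72 degrees


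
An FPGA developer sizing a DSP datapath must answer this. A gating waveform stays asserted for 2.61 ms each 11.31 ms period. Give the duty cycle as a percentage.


Duty cycle as a percentage:
DC = (t_on / T) * 100
   = (2.61 / 11.31) * 100
   = 0.230769 * 100
   = 23.08 %

23.08 %


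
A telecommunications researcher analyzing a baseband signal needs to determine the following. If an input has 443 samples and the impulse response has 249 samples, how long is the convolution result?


Linear convolution output length:
L = N + M - 1
  = 443 + 249 - 1
  = 691 samples

691


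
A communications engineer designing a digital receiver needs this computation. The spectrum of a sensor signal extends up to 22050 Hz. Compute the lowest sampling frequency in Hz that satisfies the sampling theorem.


The Nyquist rate is twice the maximum frequency component.
fs_min = 2 * fmax
      = 2 * 22050
      = 44100 Hz

44100


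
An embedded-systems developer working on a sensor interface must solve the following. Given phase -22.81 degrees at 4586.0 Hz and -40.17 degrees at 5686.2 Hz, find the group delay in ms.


Group delay from phase difference:
tau = -d(phi)/d(omega)
d(phi) = -17.36 deg = -0.302989 rad
d(omega) = 2*pi*(5686.2 - 4586.0) = 6912.7605 rad/s
tau = -(-0.302989) / 6912.7605
    = 0.0438 ms

0.0438 ms


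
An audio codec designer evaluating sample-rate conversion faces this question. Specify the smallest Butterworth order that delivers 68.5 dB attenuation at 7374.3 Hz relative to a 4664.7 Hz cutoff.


Butterworth filter order formula:
n = log10(10^(A/10) - 1) / (2 * log10(f_stop/f_pass))
10^(68.5/10) - 1 = 7079456.8438
f_stop/f_pass = 7374.3 / 4664.7 = 1.5809
n = 17.22 -> ceil = 18

18


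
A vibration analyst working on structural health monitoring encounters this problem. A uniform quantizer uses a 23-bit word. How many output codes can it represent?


Number of quantization levels = 2^N
= 2^23
= 8388608

8388608


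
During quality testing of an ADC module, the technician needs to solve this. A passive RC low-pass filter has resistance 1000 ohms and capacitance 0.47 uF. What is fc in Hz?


Cutoff frequency of a first-order RC filter:
fc = 1 / (2 * pi * R * C)
C = 0.47 uF = 4.7e-07 F
fc = 1 / (2 * pi * 1000 * 4.7e-07)
   = 1 / 0.0029530970943744
   = 338.627538 Hz

338.627538 Hz


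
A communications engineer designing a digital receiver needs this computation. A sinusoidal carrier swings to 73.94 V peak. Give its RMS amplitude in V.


RMS voltage for a sinusoidal waveform:
V_rms = V_peak / sqrt(2)
      = 73.94 / 1.414214
      = 52.283 V

52.283 V


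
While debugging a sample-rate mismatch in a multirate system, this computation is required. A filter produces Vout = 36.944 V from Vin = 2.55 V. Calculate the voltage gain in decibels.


Voltage gain in dB:
G = 20 * log10(Vout / Vin)
  = 20 * log10(36.944 / 2.55)
  = 20 * log10(14.487843)
  = 20 * 1.161004
  = 23.22 dB

23.22 dB


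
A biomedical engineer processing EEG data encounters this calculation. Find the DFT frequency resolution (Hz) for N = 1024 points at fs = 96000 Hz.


DFT frequency resolution:
df = fs / N
   = 96000 / 1024
   = 93.75 Hz

93.75 Hz


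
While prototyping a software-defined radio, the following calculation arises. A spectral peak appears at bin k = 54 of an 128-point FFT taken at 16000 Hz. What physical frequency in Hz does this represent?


Frequency of DFT bin k:
f_k = k * fs / N
    = 54 * 16000 / 128
    = 864000 / 128
    = 6750.0 Hz

6750.0 Hz


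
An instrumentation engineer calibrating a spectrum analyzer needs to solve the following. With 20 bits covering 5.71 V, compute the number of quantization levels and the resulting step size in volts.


Step 1 — number of quantization levels:
L = 2^N = 2^20 = 1048576

Step 2 — LSB step size:
delta = Vfs / L
      = 5.71 / 1048576
      = 5.45e-06 V

Levels = 1048576; step size = 5.45e-06 V


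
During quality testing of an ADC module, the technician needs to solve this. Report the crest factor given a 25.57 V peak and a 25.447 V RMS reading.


Crest factor is the ratio of peak to RMS:
CF = V_peak / V_rms
   = 25.57 / 25.447
   = 1.0048

1.0048


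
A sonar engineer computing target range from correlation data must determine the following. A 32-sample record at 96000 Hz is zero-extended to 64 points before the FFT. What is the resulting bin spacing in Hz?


Frequency resolution after zero-padding:
N_padded = 32 * 2 = 64
df = fs / N_padded
   = 96000 / 64
   = 1500.0 Hz

1500.0 Hz


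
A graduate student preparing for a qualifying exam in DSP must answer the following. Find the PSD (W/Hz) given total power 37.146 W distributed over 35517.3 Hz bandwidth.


Power spectral density:
PSD = P / BW
    = 37.146 / 35517.3
    = 0.00104586 W/Hz

0.00104586 W/Hz


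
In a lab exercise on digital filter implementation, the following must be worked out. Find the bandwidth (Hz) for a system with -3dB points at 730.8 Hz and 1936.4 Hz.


Bandwidth is the difference of -3dB frequencies:
BW = f_high - f_low
   = 1936.4 - 730.8
   = 1205.6 Hz

1205.6 Hz


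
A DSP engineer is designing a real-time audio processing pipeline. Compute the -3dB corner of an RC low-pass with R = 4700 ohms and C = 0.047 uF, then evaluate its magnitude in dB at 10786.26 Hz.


Step 1 — cutoff frequency:
fc = 1 / (2*pi*R*C)
C = 0.047 uF = 4.7e-08 F
fc = 1 / (2*pi*4700*4.7e-08)
   = 720.484 Hz

Step 2 — magnitude at f = 10786.26 Hz:
|H(f)| = 1 / sqrt(1 + (f/fc)^2)
f/fc = 10786.26 / 720.484 = 14.970853
|H| = 1 / sqrt(1 + 224.12644) = 0.0666479
|H|_dB = 20*log10(0.0666479) = -23.52 dB

fc = 720.484 Hz; |H(10786.26 Hz)| = -23.52 dB


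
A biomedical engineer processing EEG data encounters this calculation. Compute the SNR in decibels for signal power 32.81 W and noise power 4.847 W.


SNR in decibels:
SNR = 10 * log10(Ps / Pn)
    = 10 * log10(32.81 / 4.847)
    = 10 * log10(6.7691)
    = 10 * 0.8305
    = 8.31 dB

8.31 dB


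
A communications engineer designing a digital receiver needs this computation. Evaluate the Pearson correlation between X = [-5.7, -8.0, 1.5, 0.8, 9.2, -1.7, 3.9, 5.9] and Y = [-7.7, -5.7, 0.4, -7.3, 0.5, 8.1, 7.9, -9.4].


Pearson correlation coefficient (population):
r = cov(X,Y) / (std(X) * std(Y))
Mean X = 0.7375, Mean Y = -1.65
Cov(X,Y) = 7.520625
Std(X) = 5.391878, Std(Y) = 6.519969
r = 0.2139

0.2139


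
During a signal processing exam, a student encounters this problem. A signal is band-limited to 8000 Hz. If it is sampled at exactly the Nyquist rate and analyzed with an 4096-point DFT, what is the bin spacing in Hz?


Step 1 — Nyquist sampling rate:
fs = 2 * fmax = 2 * 8000 = 16000 Hz

Step 2 — DFT bin spacing:
df = fs / N = 16000 / 4096 = 3.9062 Hz

3.9062 Hz


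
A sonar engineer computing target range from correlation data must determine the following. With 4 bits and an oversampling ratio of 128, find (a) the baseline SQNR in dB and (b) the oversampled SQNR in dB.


Step 1 — baseline SQNR at Nyquist:
SQNR_base = 6.02*N + 1.76
          = 6.02*4 + 1.76
          = 25.84 dB

Step 2 — oversampling processing gain:
G = 10*log10(OSR) = 10*log10(128) = 21.07 dB

Step 3 — total:
SQNR_total = 25.84 + 21.07 = 46.91 dB

Base SQNR = 25.84 dB; oversampled SQNR = 46.91 dB


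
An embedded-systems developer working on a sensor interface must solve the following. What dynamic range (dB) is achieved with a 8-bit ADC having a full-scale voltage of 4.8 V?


Dynamic range from full-scale to LSB:
V_min = V_max / 2^bits = 4.8 / 2^8
DR = 20 * log10(V_max / V_min)
   = 20 * log10(2^8)
   = 20 * 8 * log10(2)
   = 48.16 dB

48.16 dB


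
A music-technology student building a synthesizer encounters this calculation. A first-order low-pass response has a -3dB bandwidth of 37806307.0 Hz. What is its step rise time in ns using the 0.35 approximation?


Rise time from bandwidth relationship:
tr = 0.35 / BW
   = 0.35 / 37806307.0
   = 9.257714592e-09 s
   = 9.2577 ns

9.2577 ns


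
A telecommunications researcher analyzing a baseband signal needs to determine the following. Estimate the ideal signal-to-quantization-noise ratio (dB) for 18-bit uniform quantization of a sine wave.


Theoretical SNR for a full-scale sinusoid:
SNR = 6.02 * N + 1.76
    = 6.02 * 18 + 1.76
    = 108.36 + 1.76
    = 110.12 dB

110.12 dB


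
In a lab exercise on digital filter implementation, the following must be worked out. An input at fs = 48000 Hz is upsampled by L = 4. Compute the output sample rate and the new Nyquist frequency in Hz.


Step 1 — output sample rate after interpolation by L:
fs_out = L * fs_in = 4 * 48000 = 192000 Hz

Step 2 — Nyquist frequency of the output stream:
f_Nyq = fs_out / 2 = 192000 / 2 = 96000.0 Hz

fs_out = 192000 Hz; f_Nyquist = 96000.0 Hz


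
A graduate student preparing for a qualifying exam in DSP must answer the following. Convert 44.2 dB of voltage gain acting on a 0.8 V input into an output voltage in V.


Output voltage from dB gain:
V_out = V_in * 10^(gain_dB / 20)
      = 0.8 * 10^(44.2 / 20)
      = 0.8 * 162.18101
      = 129.7448 V

129.7448 V


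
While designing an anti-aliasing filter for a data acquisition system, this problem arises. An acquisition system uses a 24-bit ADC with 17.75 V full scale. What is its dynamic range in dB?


Dynamic range from full-scale to LSB:
V_min = V_max / 2^bits = 17.75 / 2^24
DR = 20 * log10(V_max / V_min)
   = 20 * log10(2^24)
   = 20 * 24 * log10(2)
   = 144.49 dB

144.49 dB


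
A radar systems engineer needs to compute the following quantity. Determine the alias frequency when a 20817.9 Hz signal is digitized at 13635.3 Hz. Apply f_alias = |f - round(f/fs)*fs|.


Compute the nearest integer multiple of fs to the signal:
n = round(20817.9 / 13635.3) = 2
f_alias = |20817.9 - 2 * 13635.3|
        = |20817.9 - 27270.6|
        = 6452.7 Hz

6452.7


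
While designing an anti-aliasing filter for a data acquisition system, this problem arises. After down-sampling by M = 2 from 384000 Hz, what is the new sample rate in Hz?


Decimation reduces the sample rate:
fs_out = fs_in / M
       = 384000 / 2
       = 192000.0 Hz

192000.0 Hz


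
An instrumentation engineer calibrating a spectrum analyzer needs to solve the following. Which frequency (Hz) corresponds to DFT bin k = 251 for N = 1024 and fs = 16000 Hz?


Frequency of DFT bin k:
f_k = k * fs / N
    = 251 * 16000 / 1024
    = 4016000 / 1024
    = 3921.875 Hz

3921.875 Hz


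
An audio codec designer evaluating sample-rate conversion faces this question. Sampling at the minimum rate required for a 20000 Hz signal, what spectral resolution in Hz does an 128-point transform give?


Step 1 — Nyquist sampling rate:
fs = 2 * fmax = 2 * 20000 = 40000 Hz

Step 2 — DFT bin spacing:
df = fs / N = 40000 / 128 = 312.5 Hz

312.5 Hz


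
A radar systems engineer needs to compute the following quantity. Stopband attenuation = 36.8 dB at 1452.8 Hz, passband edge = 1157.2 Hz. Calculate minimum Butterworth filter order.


Butterworth filter order formula:
n = log10(10^(A/10) - 1) / (2 * log10(f_stop/f_pass))
10^(36.8/10) - 1 = 4785.3009
f_stop/f_pass = 1452.8 / 1157.2 = 1.2554
n = 18.6235 -> ceil = 19

19


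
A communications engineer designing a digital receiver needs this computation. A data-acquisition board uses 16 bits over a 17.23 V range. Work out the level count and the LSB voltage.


Step 1 — number of quantization levels:
L = 2^N = 2^16 = 65536

Step 2 — LSB step size:
delta = Vfs / L
      = 17.23 / 65536
      = 0.00026291 V

Levels = 65536; step size = 0.00026291 V


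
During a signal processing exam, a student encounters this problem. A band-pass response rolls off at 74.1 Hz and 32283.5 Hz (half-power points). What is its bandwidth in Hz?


Bandwidth is the difference of -3dB frequencies:
BW = f_high - f_low
   = 32283.5 - 74.1
   = 32209.4 Hz

32209.4 Hz


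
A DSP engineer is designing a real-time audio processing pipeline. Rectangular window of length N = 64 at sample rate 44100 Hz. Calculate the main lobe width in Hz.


Main lobe width for a rectangular window:
Width = 2 * fs / N
      = 2 * 44100 / 64
      = 88200 / 64
      = 1378.125 Hz

1378.125 Hz


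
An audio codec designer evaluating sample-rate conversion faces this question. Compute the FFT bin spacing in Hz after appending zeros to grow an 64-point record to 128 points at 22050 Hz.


Frequency resolution after zero-padding:
N_padded = 64 * 2 = 128
df = fs / N_padded
   = 22050 / 128
   = 172.2656 Hz

172.2656 Hz


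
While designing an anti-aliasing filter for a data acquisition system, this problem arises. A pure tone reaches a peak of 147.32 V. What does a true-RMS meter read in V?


RMS voltage for a sinusoidal waveform:
V_rms = V_peak / sqrt(2)
      = 147.32 / 1.414214
      = 104.171 V

104.171 V


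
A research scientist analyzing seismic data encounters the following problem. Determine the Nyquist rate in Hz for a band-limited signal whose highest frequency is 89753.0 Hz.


The Nyquist rate is twice the maximum frequency component.
fs_min = 2 * fmax
      = 2 * 89753.0
      = 179506.0 Hz

179506.0


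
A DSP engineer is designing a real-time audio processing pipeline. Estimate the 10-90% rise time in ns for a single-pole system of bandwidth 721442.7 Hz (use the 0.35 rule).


Rise time from bandwidth relationship:
tr = 0.35 / BW
   = 0.35 / 721442.7
   = 4.851390138e-07 s
   = 485.139 ns

485.139 ns


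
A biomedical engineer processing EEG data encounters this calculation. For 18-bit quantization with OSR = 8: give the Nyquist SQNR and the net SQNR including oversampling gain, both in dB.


Step 1 — baseline SQNR at Nyquist:
SQNR_base = 6.02*N + 1.76
          = 6.02*18 + 1.76
          = 110.12 dB

Step 2 — oversampling processing gain:
G = 10*log10(OSR) = 10*log10(8) = 9.03 dB

Step 3 — total:
SQNR_total = 110.12 + 9.03 = 119.15 dB

Base SQNR = 110.12 dB; oversampled SQNR = 119.15 dB


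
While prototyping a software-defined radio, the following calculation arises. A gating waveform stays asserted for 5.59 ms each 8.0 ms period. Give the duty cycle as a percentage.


Duty cycle as a percentage:
DC = (t_on / T) * 100
   = (5.59 / 8.0) * 100
   = 0.69875 * 100
   = 69.88 %

69.88 %


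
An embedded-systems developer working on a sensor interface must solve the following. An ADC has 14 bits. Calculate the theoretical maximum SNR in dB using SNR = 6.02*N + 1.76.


Theoretical SNR for a full-scale sinusoid:
SNR = 6.02 * N + 1.76
    = 6.02 * 14 + 1.76
    = 84.28 + 1.76
    = 86.04 dB

86.04 dB


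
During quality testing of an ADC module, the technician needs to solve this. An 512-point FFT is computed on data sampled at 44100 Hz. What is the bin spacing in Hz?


DFT frequency resolution:
df = fs / N
   = 44100 / 512
   = 86.1328 Hz

86.1328 Hz


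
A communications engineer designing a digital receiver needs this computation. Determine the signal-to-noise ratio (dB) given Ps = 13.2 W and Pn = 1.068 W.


SNR in decibels:
SNR = 10 * log10(Ps / Pn)
    = 10 * log10(13.2 / 1.068)
    = 10 * log10(12.3596)
    = 10 * 1.092
    = 10.92 dB

10.92 dB


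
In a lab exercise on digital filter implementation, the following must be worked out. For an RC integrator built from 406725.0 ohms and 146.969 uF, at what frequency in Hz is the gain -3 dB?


Cutoff frequency of a first-order RC filter:
fc = 1 / (2 * pi * R * C)
C = 146.969 uF = 0.000146969 F
fc = 1 / (2 * pi * 406725.0 * 0.000146969)
   = 1 / 375.58347459234
   = 0.002663 Hz

0.002663 Hz


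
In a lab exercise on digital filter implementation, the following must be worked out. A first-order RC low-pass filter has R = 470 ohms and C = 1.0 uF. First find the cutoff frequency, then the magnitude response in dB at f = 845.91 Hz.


Step 1 — cutoff frequency:
fc = 1 / (2*pi*R*C)
C = 1.0 uF = 1e-06 F
fc = 1 / (2*pi*470*1e-06)
   = 338.628 Hz

Step 2 — magnitude at f = 845.91 Hz:
|H(f)| = 1 / sqrt(1 + (f/fc)^2)
f/fc = 845.91 / 338.628 = 2.498051
|H| = 1 / sqrt(1 + 6.240259) = 0.3716404
|H|_dB = 20*log10(0.3716404) = -8.6 dB

fc = 338.628 Hz; |H(845.91 Hz)| = -8.6 dB


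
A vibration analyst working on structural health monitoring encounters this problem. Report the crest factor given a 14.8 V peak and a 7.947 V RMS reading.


Crest factor is the ratio of peak to RMS:
CF = V_peak / V_rms
   = 14.8 / 7.947
   = 1.8623

1.8623


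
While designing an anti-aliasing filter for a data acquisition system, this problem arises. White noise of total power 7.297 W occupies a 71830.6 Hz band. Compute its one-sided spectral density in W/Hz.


Power spectral density:
PSD = P / BW
    = 7.297 / 71830.6
    = 0.00010159 W/Hz

0.00010159 W/Hz


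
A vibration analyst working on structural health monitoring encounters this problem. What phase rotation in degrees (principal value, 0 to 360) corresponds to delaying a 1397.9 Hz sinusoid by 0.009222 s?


Phase shift from frequency and time delay:
phi = 360 * f * t_delay
    = 360 * 1397.9 * 0.009222
    = 4640.92 degrees
    mod 360 = 320.92 degrees

320.92 degrees


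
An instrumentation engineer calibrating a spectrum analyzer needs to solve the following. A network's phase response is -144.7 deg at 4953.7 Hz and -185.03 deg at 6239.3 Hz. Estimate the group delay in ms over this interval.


Group delay from phase difference:
tau = -d(phi)/d(omega)
d(phi) = -40.33 deg = -0.703891 rad
d(omega) = 2*pi*(6239.3 - 4953.7) = 8077.663 rad/s
tau = -(-0.703891) / 8077.663
    = 0.0871 ms

0.0871 ms


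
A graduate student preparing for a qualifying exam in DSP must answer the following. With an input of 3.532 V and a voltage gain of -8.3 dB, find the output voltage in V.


Output voltage from dB gain:
V_out = V_in * 10^(gain_dB / 20)
      = 3.532 * 10^(-8.3 / 20)
      = 3.532 * 0.384592
      = 1.3584 V

1.3584 V


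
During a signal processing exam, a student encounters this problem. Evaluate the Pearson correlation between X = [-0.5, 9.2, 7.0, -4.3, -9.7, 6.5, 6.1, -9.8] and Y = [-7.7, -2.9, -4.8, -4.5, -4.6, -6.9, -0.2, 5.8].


Pearson correlation coefficient (population):
r = cov(X,Y) / (std(X) * std(Y))
Mean X = 0.5625, Mean Y = -3.225
Cov(X,Y) = -10.107188
Std(X) = 7.240846, Std(Y) = 4.034771
r = -0.346

-0.346


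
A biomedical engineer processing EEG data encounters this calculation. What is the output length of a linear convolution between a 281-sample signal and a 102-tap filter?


Linear convolution output length:
L = N + M - 1
  = 281 + 102 - 1
  = 382 samples

382


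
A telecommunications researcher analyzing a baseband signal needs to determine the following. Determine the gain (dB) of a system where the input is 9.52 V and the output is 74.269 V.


Voltage gain in dB:
G = 20 * log10(Vout / Vin)
  = 20 * log10(74.269 / 9.52)
  = 20 * log10(7.801366)
  = 20 * 0.892171
  = 17.84 dB

17.84 dB


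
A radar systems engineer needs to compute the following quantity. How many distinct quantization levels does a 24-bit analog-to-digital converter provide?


Number of quantization levels = 2^N
= 2^24
= 16777216

16777216


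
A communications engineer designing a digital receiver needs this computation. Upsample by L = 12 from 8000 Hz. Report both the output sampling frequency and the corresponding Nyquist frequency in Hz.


Step 1 — output sample rate after interpolation by L:
fs_out = L * fs_in = 12 * 8000 = 96000 Hz

Step 2 — Nyquist frequency of the output stream:
f_Nyq = fs_out / 2 = 96000 / 2 = 48000.0 Hz

fs_out = 96000 Hz; f_Nyquist = 48000.0 Hz


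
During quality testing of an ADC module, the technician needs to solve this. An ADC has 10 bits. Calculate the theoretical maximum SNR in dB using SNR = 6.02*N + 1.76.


Theoretical SNR for a full-scale sinusoid:
SNR = 6.02 * N + 1.76
    = 6.02 * 10 + 1.76
    = 60.2 + 1.76
    = 61.96 dB

61.96 dB


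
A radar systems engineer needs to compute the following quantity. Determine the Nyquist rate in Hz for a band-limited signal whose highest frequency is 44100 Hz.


The Nyquist rate is twice the maximum frequency component.
fs_min = 2 * fmax
      = 2 * 44100
      = 88200 Hz

88200


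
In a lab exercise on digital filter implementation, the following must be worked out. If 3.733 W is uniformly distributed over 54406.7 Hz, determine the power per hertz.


Power spectral density:
PSD = P / BW
    = 3.733 / 54406.7
    = 6.861e-05 W/Hz

6.861e-05 W/Hz


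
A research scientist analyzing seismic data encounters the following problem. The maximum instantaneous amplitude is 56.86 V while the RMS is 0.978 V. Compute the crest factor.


Crest factor is the ratio of peak to RMS:
CF = V_peak / V_rms
   = 56.86 / 0.978
   = 58.1391

58.1391


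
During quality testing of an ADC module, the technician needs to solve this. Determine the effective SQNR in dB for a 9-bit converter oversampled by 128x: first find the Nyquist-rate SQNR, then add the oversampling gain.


Step 1 — baseline SQNR at Nyquist:
SQNR_base = 6.02*N + 1.76
          = 6.02*9 + 1.76
          = 55.94 dB

Step 2 — oversampling processing gain:
G = 10*log10(OSR) = 10*log10(128) = 21.07 dB

Step 3 — total:
SQNR_total = 55.94 + 21.07 = 77.01 dB

Base SQNR = 55.94 dB; oversampled SQNR = 77.01 dB


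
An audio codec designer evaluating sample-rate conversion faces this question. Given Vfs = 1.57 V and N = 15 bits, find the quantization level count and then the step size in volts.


Step 1 — number of quantization levels:
L = 2^N = 2^15 = 32768

Step 2 — LSB step size:
delta = Vfs / L
      = 1.57 / 32768
      = 4.791e-05 V

Levels = 32768; step size = 4.791e-05 V


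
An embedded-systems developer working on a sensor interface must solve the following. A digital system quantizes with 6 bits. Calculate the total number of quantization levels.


Number of quantization levels = 2^N
= 2^6
= 64

64


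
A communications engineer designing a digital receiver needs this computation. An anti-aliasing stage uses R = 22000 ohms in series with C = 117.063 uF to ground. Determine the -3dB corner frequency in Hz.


Cutoff frequency of a first-order RC filter:
fc = 1 / (2 * pi * R * C)
C = 117.063 uF = 0.000117063 F
fc = 1 / (2 * pi * 22000 * 0.000117063)
   = 1 / 16.181627475516
   = 0.061798 Hz

0.061798 Hz


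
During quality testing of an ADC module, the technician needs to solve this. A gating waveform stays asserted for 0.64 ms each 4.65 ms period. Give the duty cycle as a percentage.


Duty cycle as a percentage:
DC = (t_on / T) * 100
   = (0.64 / 4.65) * 100
   = 0.137634 * 100
   = 13.76 %

13.76 %


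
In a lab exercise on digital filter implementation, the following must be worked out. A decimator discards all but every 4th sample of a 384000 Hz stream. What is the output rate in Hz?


Decimation reduces the sample rate:
fs_out = fs_in / M
       = 384000 / 4
       = 96000.0 Hz

96000.0 Hz


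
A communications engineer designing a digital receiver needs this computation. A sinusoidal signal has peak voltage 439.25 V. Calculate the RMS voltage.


RMS voltage for a sinusoidal waveform:
V_rms = V_peak / sqrt(2)
      = 439.25 / 1.414214
      = 310.597 V

310.597 V


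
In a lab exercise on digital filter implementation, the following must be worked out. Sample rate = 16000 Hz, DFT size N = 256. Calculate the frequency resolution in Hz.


DFT frequency resolution:
df = fs / N
   = 16000 / 256
   = 62.5 Hz

62.5 Hz


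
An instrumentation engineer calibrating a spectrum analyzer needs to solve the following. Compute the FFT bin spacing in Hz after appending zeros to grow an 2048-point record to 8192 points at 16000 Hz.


Frequency resolution after zero-padding:
N_padded = 2048 * 4 = 8192
df = fs / N_padded
   = 16000 / 8192
   = 1.9531 Hz

1.9531 Hz


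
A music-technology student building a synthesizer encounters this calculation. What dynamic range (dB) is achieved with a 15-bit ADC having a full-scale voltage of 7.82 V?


Dynamic range from full-scale to LSB:
V_min = V_max / 2^bits = 7.82 / 2^15
DR = 20 * log10(V_max / V_min)
   = 20 * log10(2^15)
   = 20 * 15 * log10(2)
   = 90.31 dB

90.31 dB


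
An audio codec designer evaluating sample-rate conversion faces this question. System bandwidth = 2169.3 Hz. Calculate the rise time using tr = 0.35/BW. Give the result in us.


Rise time from bandwidth relationship:
tr = 0.35 / BW
   = 0.35 / 2169.3
   = 0.0001613423685 s
   = 161.3424 us

161.3424 us


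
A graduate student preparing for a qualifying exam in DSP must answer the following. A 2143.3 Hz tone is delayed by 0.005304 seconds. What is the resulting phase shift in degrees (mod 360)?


Phase shift from frequency and time delay:
phi = 360 * f * t_delay
    = 360 * 2143.3 * 0.005304
    = 4092.5 degrees
    mod 360 = 132.5 degrees

132.5 degrees


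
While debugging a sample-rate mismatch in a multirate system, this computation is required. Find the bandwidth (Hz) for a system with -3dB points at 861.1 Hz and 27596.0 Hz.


Bandwidth is the difference of -3dB frequencies:
BW = f_high - f_low
   = 27596.0 - 861.1
   = 26734.9 Hz

26734.9 Hz


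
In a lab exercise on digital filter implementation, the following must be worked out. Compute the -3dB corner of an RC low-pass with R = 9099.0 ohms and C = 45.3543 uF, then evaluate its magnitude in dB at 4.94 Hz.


Step 1 — cutoff frequency:
fc = 1 / (2*pi*R*C)
C = 45.3543 uF = 4.53543e-05 F
fc = 1 / (2*pi*9099.0*4.53543e-05)
   = 0.385663 Hz

Step 2 — magnitude at f = 4.94 Hz:
|H(f)| = 1 / sqrt(1 + (f/fc)^2)
f/fc = 4.94 / 0.385663 = 12.809111
|H| = 1 / sqrt(1 + 164.073325) = 0.0778326
|H|_dB = 20*log10(0.0778326) = -22.18 dB

fc = 0.385663 Hz; |H(4.94 Hz)| = -22.18 dB


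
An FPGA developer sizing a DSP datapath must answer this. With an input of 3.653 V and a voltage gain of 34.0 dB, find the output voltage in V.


Output voltage from dB gain:
V_out = V_in * 10^(gain_dB / 20)
      = 3.653 * 10^(34.0 / 20)
      = 3.653 * 50.118723
      = 183.0837 V

183.0837 V


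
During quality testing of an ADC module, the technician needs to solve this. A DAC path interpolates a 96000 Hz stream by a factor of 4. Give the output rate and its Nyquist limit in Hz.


Step 1 — output sample rate after interpolation by L:
fs_out = L * fs_in = 4 * 96000 = 384000 Hz

Step 2 — Nyquist frequency of the output stream:
f_Nyq = fs_out / 2 = 384000 / 2 = 192000.0 Hz

fs_out = 384000 Hz; f_Nyquist = 192000.0 Hz


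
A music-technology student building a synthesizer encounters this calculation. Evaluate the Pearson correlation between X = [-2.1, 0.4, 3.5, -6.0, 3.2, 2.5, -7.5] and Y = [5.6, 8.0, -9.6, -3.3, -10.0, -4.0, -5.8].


Pearson correlation coefficient (population):
r = cov(X,Y) / (std(X) * std(Y))
Mean X = -0.8571, Mean Y = -2.7286
Cov(X,Y) = -5.318776
Std(X) = 4.147584, Std(Y) = 6.502025
r = -0.1972

-0.1972


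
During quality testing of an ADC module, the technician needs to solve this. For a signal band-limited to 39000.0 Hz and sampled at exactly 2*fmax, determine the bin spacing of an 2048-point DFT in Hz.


Step 1 — Nyquist sampling rate:
fs = 2 * fmax = 2 * 39000.0 = 78000.0 Hz

Step 2 — DFT bin spacing:
df = fs / N = 78000.0 / 2048 = 38.0859 Hz

38.0859 Hz


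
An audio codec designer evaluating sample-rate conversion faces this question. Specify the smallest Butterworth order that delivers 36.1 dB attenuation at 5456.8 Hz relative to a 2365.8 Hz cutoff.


Butterworth filter order formula:
n = log10(10^(A/10) - 1) / (2 * log10(f_stop/f_pass))
10^(36.1/10) - 1 = 4072.8028
f_stop/f_pass = 5456.8 / 2365.8 = 2.3065
n = 4.9729 -> ceil = 5

5


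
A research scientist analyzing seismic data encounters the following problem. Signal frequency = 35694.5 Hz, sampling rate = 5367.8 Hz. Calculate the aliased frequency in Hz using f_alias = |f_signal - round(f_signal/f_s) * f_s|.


Compute the nearest integer multiple of fs to the signal:
n = round(35694.5 / 5367.8) = 7
f_alias = |35694.5 - 7 * 5367.8|
        = |35694.5 - 37574.6|
        = 1880.1 Hz

1880.1


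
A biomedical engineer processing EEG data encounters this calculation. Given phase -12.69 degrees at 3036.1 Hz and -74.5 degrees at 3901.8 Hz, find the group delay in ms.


Group delay from phase difference:
tau = -d(phi)/d(omega)
d(phi) = -61.81 deg = -1.078788 rad
d(omega) = 2*pi*(3901.8 - 3036.1) = 5439.3535 rad/s
tau = -(-1.078788) / 5439.3535
    = 0.1983 ms

0.1983 ms


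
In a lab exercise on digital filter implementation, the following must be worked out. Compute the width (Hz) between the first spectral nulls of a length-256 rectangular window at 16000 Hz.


Main lobe width for a rectangular window:
Width = 2 * fs / N
      = 2 * 16000 / 256
      = 32000 / 256
      = 125.0 Hz

125.0 Hz


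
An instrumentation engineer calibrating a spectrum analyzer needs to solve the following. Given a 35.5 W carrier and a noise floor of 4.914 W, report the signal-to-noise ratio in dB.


SNR in decibels:
SNR = 10 * log10(Ps / Pn)
    = 10 * log10(35.5 / 4.914)
    = 10 * log10(7.2243)
    = 10 * 0.8588
    = 8.59 dB

8.59 dB


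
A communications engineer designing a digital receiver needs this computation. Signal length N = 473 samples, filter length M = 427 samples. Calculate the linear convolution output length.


Linear convolution output length:
L = N + M - 1
  = 473 + 427 - 1
  = 899 samples

899


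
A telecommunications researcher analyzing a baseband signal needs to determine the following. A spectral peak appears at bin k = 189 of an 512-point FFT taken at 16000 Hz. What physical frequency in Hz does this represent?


Frequency of DFT bin k:
f_k = k * fs / N
    = 189 * 16000 / 512
    = 3024000 / 512
    = 5906.25 Hz

5906.25 Hz


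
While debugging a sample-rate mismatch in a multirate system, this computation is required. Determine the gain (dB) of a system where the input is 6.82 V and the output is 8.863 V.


Voltage gain in dB:
G = 20 * log10(Vout / Vin)
  = 20 * log10(8.863 / 6.82)
  = 20 * log10(1.29956)
  = 20 * 0.113796
  = 2.28 dB

2.28 dB


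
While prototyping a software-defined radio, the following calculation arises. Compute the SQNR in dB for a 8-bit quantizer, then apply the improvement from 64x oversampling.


Step 1 — baseline SQNR at Nyquist:
SQNR_base = 6.02*N + 1.76
          = 6.02*8 + 1.76
          = 49.92 dB

Step 2 — oversampling processing gain:
G = 10*log10(OSR) = 10*log10(64) = 18.06 dB

Step 3 — total:
SQNR_total = 49.92 + 18.06 = 67.98 dB

Base SQNR = 49.92 dB; oversampled SQNR = 67.98 dB


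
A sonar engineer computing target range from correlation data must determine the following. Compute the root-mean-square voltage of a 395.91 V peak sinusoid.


RMS voltage for a sinusoidal waveform:
V_rms = V_peak / sqrt(2)
      = 395.91 / 1.414214
      = 279.951 V

279.951 V


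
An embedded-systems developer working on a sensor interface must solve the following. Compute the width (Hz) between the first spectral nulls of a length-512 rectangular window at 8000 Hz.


Main lobe width for a rectangular window:
Width = 2 * fs / N
      = 2 * 8000 / 512
      = 16000 / 512
      = 31.25 Hz

31.25 Hz


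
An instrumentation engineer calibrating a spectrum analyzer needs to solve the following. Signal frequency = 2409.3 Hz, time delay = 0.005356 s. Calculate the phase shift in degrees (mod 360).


Phase shift from frequency and time delay:
phi = 360 * f * t_delay
    = 360 * 2409.3 * 0.005356
    = 4645.52 degrees
    mod 360 = 325.52 degrees

325.52 degrees


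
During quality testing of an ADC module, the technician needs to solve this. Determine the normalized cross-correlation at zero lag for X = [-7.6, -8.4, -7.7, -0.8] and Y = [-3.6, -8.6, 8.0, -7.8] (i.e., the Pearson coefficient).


Pearson correlation coefficient (population):
r = cov(X,Y) / (std(X) * std(Y))
Mean X = -6.125, Mean Y = -3.0
Cov(X,Y) = -7.315
Std(X) = 3.089802, Std(Y) = 6.628725
r = -0.3572

-0.3572


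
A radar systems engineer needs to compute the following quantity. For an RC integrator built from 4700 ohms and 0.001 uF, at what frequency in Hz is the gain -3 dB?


Cutoff frequency of a first-order RC filter:
fc = 1 / (2 * pi * R * C)
C = 0.001 uF = 1e-09 F
fc = 1 / (2 * pi * 4700 * 1e-09)
   = 1 / 2.9530970943744e-05
   = 33862.753849 Hz

33862.753849 Hz


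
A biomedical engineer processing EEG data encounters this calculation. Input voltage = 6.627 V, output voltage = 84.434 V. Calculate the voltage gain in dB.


Voltage gain in dB:
G = 20 * log10(Vout / Vin)
  = 20 * log10(84.434 / 6.627)
  = 20 * log10(12.740908)
  = 20 * 1.1052
  = 22.1 dB

22.1 dB


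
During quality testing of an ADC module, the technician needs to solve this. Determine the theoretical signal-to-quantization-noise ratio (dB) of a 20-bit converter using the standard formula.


Theoretical SNR for a full-scale sinusoid:
SNR = 6.02 * N + 1.76
    = 6.02 * 20 + 1.76
    = 120.4 + 1.76
    = 122.16 dB

122.16 dB


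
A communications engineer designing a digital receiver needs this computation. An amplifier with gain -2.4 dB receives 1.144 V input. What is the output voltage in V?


Output voltage from dB gain:
V_out = V_in * 10^(gain_dB / 20)
      = 1.144 * 10^(-2.4 / 20)
      = 1.144 * 0.758578
      = 0.8678 V

0.8678 V


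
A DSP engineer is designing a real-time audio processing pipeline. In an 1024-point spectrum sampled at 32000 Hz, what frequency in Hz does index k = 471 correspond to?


Frequency of DFT bin k:
f_k = k * fs / N
    = 471 * 32000 / 1024
    = 15072000 / 1024
    = 14718.75 Hz

14718.75 Hz


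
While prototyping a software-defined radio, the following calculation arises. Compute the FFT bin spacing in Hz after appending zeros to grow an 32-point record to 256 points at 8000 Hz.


Frequency resolution after zero-padding:
N_padded = 32 * 8 = 256
df = fs / N_padded
   = 8000 / 256
   = 31.25 Hz

31.25 Hz


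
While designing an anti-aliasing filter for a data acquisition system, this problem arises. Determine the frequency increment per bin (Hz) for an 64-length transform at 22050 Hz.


DFT frequency resolution:
df = fs / N
   = 22050 / 64
   = 344.5312 Hz

344.5312 Hz


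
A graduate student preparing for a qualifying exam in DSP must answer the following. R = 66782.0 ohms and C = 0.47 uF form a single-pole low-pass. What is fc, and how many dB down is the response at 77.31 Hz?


Step 1 — cutoff frequency:
fc = 1 / (2*pi*R*C)
C = 0.47 uF = 4.7e-07 F
fc = 1 / (2*pi*66782.0*4.7e-07)
   = 5.07064 Hz

Step 2 — magnitude at f = 77.31 Hz:
|H(f)| = 1 / sqrt(1 + (f/fc)^2)
f/fc = 77.31 / 5.07064 = 15.246596
|H| = 1 / sqrt(1 + 232.45869) = 0.0654478
|H|_dB = 20*log10(0.0654478) = -23.68 dB

fc = 5.07064 Hz; |H(77.31 Hz)| = -23.68 dB


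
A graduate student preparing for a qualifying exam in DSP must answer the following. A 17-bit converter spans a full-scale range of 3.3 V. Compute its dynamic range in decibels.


Dynamic range from full-scale to LSB:
V_min = V_max / 2^bits = 3.3 / 2^17
DR = 20 * log10(V_max / V_min)
   = 20 * log10(2^17)
   = 20 * 17 * log10(2)
   = 102.35 dB

102.35 dB
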